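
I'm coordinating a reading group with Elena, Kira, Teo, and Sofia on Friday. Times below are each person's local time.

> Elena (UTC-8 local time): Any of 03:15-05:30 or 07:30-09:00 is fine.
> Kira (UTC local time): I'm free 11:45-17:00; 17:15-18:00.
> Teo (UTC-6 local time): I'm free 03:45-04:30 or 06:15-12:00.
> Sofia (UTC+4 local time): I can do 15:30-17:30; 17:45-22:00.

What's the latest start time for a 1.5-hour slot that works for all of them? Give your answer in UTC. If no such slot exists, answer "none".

15:30

Elena in UTC: 11:15-13:30, 15:30-17:00 (add 8h to convert from UTC-8).
Kira in UTC: 11:45-17:00, 17:15-18:00.
Teo in UTC: 09:45-10:30, 12:15-18:00 (add 6h to convert from UTC-6).
Sofia in UTC: 11:30-13:30, 13:45-18:00 (subtract 4h to convert from UTC+4).
Elena ∩ Kira: 11:45-13:30, 15:30-17:00.
Elena ∩ Kira ∩ Teo: 12:15-13:30, 15:30-17:00.
Elena ∩ Kira ∩ Teo ∩ Sofia: 12:15-13:30, 15:30-17:00.
Those are the intersection windows.
The last common window of at least 90 minutes is 15:30-17:00; a 90-minute meeting can start as late as 15:30 and still end by 17:00.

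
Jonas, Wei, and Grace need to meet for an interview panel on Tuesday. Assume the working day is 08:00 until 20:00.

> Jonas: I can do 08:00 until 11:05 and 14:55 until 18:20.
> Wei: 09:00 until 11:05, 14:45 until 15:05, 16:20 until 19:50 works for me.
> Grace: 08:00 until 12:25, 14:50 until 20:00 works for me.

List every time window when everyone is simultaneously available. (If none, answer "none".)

09:00-11:05, 14:55-15:05, 16:20-18:20

Jonas ∩ Wei: 09:00-11:05, 14:55-15:05, 16:20-18:20.
Jonas ∩ Wei ∩ Grace: 09:00-11:05, 14:55-15:05, 16:20-18:20.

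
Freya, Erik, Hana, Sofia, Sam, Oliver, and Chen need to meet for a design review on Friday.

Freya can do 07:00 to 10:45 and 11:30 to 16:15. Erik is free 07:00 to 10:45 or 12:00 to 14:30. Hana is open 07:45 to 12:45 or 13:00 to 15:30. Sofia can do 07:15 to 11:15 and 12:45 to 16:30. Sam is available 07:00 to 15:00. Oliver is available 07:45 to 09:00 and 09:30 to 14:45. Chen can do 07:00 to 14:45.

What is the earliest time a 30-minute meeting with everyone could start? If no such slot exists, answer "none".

07:45

Freya ∩ Erik: 07:00-10:45, 12:00-14:30.
Freya ∩ Erik ∩ Hana: 07:45-10:45, 12:00-12:45, 13:00-14:30.
Freya ∩ Erik ∩ Hana ∩ Sofia: 07:45-10:45, 13:00-14:30.
Freya ∩ Erik ∩ Hana ∩ Sofia ∩ Sam: 07:45-10:45, 13:00-14:30.
Freya ∩ Erik ∩ Hana ∩ Sofia ∩ Sam ∩ Oliver: 07:45-09:00, 09:30-10:45, 13:00-14:30.
Freya ∩ Erik ∩ Hana ∩ Sofia ∩ Sam ∩ Oliver ∩ Chen: 07:45-09:00, 09:30-10:45, 13:00-14:30.
The first common window of at least 30 minutes is 07:45-09:00, so the earliest start is 07:45.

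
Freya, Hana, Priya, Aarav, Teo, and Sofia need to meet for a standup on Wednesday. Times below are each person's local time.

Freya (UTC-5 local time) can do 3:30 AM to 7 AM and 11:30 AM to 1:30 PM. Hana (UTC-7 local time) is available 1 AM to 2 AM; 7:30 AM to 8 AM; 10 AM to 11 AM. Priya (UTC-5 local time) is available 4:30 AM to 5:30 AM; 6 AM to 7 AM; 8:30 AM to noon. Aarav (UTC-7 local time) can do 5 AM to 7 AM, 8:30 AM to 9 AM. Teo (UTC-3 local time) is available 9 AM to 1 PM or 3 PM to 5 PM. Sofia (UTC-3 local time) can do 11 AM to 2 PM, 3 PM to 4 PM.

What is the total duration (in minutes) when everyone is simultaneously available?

0

Freya in UTC: 08:30-12:00, 16:30-18:30 (add 5h to convert from UTC-5).
Hana in UTC: 08:00-09:00, 14:30-15:00, 17:00-18:00 (add 7h to convert from UTC-7).
Priya in UTC: 09:30-10:30, 11:00-12:00, 13:30-17:00 (add 5h to convert from UTC-5).
Aarav in UTC: 12:00-14:00, 15:30-16:00 (add 7h to convert from UTC-7).
Teo in UTC: 12:00-16:00, 18:00-20:00 (add 3h to convert from UTC-3).
Sofia in UTC: 14:00-17:00, 18:00-19:00 (add 3h to convert from UTC-3).
Freya ∩ Hana: 08:30-09:00, 17:00-18:00.
Freya ∩ Hana ∩ Priya: ∅.
Freya ∩ Hana ∩ Priya ∩ Aarav: ∅.
Freya ∩ Hana ∩ Priya ∩ Aarav ∩ Teo: ∅.
Freya ∩ Hana ∩ Priya ∩ Aarav ∩ Teo ∩ Sofia: ∅.
There is no time when everyone is free.
There is no common window, so the total is 0 minutes.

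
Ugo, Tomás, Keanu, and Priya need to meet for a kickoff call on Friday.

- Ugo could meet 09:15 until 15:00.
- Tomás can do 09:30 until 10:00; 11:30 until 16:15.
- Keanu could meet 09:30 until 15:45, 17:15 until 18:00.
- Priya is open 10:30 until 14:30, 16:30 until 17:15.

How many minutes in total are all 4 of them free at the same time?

Ugo ∩ Tomás: 09:30-10:00, 11:30-15:00.
Ugo ∩ Tomás ∩ Keanu: 09:30-10:00, 11:30-15:00.
Ugo ∩ Tomás ∩ Keanu ∩ Priya: 11:30-14:30.
That's a single block of 180 minutes.

180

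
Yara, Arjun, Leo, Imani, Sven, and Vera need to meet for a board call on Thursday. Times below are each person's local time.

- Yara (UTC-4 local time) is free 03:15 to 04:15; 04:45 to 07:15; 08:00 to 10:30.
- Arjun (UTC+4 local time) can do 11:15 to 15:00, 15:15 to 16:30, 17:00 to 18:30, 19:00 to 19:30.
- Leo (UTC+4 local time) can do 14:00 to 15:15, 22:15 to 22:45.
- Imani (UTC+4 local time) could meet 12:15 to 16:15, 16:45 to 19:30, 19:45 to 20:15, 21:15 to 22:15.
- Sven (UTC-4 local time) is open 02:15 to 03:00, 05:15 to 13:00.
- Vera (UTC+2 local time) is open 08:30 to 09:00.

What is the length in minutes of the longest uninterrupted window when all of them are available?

0

Yara in UTC: 07:15-08:15, 08:45-11:15, 12:00-14:30 (add 4h to convert from UTC-4).
Arjun in UTC: 07:15-11:00, 11:15-12:30, 13:00-14:30, 15:00-15:30 (subtract 4h to convert from UTC+4).
Leo in UTC: 10:00-11:15, 18:15-18:45 (subtract 4h to convert from UTC+4).
Imani in UTC: 08:15-12:15, 12:45-15:30, 15:45-16:15, 17:15-18:15 (subtract 4h to convert from UTC+4).
Sven in UTC: 06:15-07:00, 09:15-17:00 (add 4h to convert from UTC-4).
Vera in UTC: 06:30-07:00 (subtract 2h to convert from UTC+2).
Yara ∩ Arjun: 07:15-08:15, 08:45-11:00, 12:00-12:30, 13:00-14:30.
Yara ∩ Arjun ∩ Leo: 10:00-11:00.
Yara ∩ Arjun ∩ Leo ∩ Imani: 10:00-11:00.
Yara ∩ Arjun ∩ Leo ∩ Imani ∩ Sven: 10:00-11:00.
Yara ∩ Arjun ∩ Leo ∩ Imani ∩ Sven ∩ Vera: ∅.
There is no time when everyone is free.
No common window exists, so the longest block is 0 minutes.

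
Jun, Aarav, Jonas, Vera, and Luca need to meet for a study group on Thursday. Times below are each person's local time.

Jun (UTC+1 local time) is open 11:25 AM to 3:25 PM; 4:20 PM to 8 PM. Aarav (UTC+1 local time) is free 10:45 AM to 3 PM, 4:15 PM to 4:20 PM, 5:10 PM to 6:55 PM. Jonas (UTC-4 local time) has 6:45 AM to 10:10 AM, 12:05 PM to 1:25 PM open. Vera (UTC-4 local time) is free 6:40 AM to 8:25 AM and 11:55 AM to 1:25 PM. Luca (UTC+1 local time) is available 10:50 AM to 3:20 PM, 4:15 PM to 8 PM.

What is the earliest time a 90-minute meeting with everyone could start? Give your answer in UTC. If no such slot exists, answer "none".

10:45

Jun in UTC: 10:25-14:25, 15:20-19:00 (subtract 1h to convert from UTC+1).
Aarav in UTC: 09:45-14:00, 15:15-15:20, 16:10-17:55 (subtract 1h to convert from UTC+1).
Jonas in UTC: 10:45-14:10, 16:05-17:25 (add 4h to convert from UTC-4).
Vera in UTC: 10:40-12:25, 15:55-17:25 (add 4h to convert from UTC-4).
Luca in UTC: 09:50-14:20, 15:15-19:00 (subtract 1h to convert from UTC+1).
Jun ∩ Aarav: 10:25-14:00, 16:10-17:55.
Jun ∩ Aarav ∩ Jonas: 10:45-14:00, 16:10-17:25.
Jun ∩ Aarav ∩ Jonas ∩ Vera: 10:45-12:25, 16:10-17:25.
Jun ∩ Aarav ∩ Jonas ∩ Vera ∩ Luca: 10:45-12:25, 16:10-17:25.
Those are the intersection windows.
The first common window of at least 90 minutes is 10:45-12:25, so the earliest start is 10:45.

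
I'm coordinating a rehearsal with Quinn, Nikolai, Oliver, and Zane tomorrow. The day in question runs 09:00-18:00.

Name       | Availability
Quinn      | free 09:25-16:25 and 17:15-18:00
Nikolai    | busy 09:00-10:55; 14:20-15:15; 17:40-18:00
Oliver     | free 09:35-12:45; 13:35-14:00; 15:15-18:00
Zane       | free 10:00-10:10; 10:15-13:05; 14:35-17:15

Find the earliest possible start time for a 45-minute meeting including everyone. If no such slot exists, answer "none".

10:55

Quinn free: 09:25-16:25, 17:15-18:00.
Nikolai free: 10:55-14:20, 15:15-17:40 (invert busy blocks within the working day).
Oliver free: 09:35-12:45, 13:35-14:00, 15:15-18:00.
Zane free: 10:00-10:10, 10:15-13:05, 14:35-17:15.
Quinn ∩ Nikolai: 10:55-14:20, 15:15-16:25, 17:15-17:40.
Quinn ∩ Nikolai ∩ Oliver: 10:55-12:45, 13:35-14:00, 15:15-16:25, 17:15-17:40.
Quinn ∩ Nikolai ∩ Oliver ∩ Zane: 10:55-12:45, 15:15-16:25.
So the common availability across everyone is 10:55-12:45, 15:15-16:25.
The first common window of at least 45 minutes is 10:55-12:45, so the earliest start is 10:55.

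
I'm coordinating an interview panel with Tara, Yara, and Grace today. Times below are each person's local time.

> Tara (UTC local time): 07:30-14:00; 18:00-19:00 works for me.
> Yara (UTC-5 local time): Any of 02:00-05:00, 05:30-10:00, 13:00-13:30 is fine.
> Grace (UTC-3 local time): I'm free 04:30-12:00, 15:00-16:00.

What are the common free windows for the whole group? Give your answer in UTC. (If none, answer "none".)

Tara in UTC: 07:30-14:00, 18:00-19:00.
Yara in UTC: 07:00-10:00, 10:30-15:00, 18:00-18:30 (add 5h to convert from UTC-5).
Grace in UTC: 07:30-15:00, 18:00-19:00 (add 3h to convert from UTC-3).
Tara ∩ Yara: 07:30-10:00, 10:30-14:00, 18:00-18:30.
Tara ∩ Yara ∩ Grace: 07:30-10:00, 10:30-14:00, 18:00-18:30.
Those are the intersection windows.

07:30-10:00, 10:30-14:00, 18:00-18:30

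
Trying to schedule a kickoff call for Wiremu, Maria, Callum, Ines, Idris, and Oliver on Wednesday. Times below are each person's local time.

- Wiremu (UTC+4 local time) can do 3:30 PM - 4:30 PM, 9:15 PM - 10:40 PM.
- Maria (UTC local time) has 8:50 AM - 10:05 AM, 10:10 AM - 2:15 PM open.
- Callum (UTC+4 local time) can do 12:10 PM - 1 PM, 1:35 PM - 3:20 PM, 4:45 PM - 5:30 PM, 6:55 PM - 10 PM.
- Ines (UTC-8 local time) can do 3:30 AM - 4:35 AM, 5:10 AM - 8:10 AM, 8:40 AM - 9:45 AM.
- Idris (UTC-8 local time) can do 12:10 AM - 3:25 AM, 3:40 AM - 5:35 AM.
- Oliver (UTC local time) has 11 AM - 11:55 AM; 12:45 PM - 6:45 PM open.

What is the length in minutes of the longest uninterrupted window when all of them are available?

Wiremu in UTC: 11:30-12:30, 17:15-18:40 (subtract 4h to convert from UTC+4).
Maria in UTC: 08:50-10:05, 10:10-14:15.
Callum in UTC: 08:10-09:00, 09:35-11:20, 12:45-13:30, 14:55-18:00 (subtract 4h to convert from UTC+4).
Ines in UTC: 11:30-12:35, 13:10-16:10, 16:40-17:45 (add 8h to convert from UTC-8).
Idris in UTC: 08:10-11:25, 11:40-13:35 (add 8h to convert from UTC-8).
Oliver in UTC: 11:00-11:55, 12:45-18:45.
Wiremu ∩ Maria: 11:30-12:30.
Wiremu ∩ Maria ∩ Callum: ∅.
Wiremu ∩ Maria ∩ Callum ∩ Ines: ∅.
Wiremu ∩ Maria ∩ Callum ∩ Ines ∩ Idris: ∅.
Wiremu ∩ Maria ∩ Callum ∩ Ines ∩ Idris ∩ Oliver: ∅.
There is no time when everyone is free.
No common window exists, so the longest block is 0 minutes.

0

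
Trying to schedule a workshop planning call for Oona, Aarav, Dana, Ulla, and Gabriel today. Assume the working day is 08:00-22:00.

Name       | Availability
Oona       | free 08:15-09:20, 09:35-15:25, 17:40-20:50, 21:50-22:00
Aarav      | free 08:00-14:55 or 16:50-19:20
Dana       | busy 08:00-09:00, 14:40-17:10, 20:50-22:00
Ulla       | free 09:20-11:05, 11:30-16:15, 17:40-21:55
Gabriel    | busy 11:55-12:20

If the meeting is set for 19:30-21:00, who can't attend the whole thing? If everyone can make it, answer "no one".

Aarav, Dana, Oona

Oona free: 08:15-09:20, 09:35-15:25, 17:40-20:50, 21:50-22:00.
Aarav free: 08:00-14:55, 16:50-19:20.
Dana free: 09:00-14:40, 17:10-20:50 (invert busy blocks within the working day).
Ulla free: 09:20-11:05, 11:30-16:15, 17:40-21:55.
Gabriel free: 08:00-11:55, 12:20-22:00 (invert busy blocks within the working day).
Oona: not fully free for 19:30-21:00. Aarav: not fully free for 19:30-21:00. Dana: not fully free for 19:30-21:00. Ulla: free for 19:30-21:00. Gabriel: free for 19:30-21:00.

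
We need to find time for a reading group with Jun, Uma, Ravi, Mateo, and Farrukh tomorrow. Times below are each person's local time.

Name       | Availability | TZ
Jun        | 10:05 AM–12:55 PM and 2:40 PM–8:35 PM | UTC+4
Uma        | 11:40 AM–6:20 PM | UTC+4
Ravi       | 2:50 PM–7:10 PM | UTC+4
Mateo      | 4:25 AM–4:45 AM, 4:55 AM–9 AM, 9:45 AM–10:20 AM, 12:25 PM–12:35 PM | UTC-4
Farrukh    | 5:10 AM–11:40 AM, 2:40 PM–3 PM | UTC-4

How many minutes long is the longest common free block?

Jun in UTC: 06:05-08:55, 10:40-16:35 (subtract 4h to convert from UTC+4).
Uma in UTC: 07:40-14:20 (subtract 4h to convert from UTC+4).
Ravi in UTC: 10:50-15:10 (subtract 4h to convert from UTC+4).
Mateo in UTC: 08:25-08:45, 08:55-13:00, 13:45-14:20, 16:25-16:35 (add 4h to convert from UTC-4).
Farrukh in UTC: 09:10-15:40, 18:40-19:00 (add 4h to convert from UTC-4).
Jun ∩ Uma: 07:40-08:55, 10:40-14:20.
Jun ∩ Uma ∩ Ravi: 10:50-14:20.
Jun ∩ Uma ∩ Ravi ∩ Mateo: 10:50-13:00, 13:45-14:20.
Jun ∩ Uma ∩ Ravi ∩ Mateo ∩ Farrukh: 10:50-13:00, 13:45-14:20.
The longest is 10:50-13:00 at 130 minutes.

130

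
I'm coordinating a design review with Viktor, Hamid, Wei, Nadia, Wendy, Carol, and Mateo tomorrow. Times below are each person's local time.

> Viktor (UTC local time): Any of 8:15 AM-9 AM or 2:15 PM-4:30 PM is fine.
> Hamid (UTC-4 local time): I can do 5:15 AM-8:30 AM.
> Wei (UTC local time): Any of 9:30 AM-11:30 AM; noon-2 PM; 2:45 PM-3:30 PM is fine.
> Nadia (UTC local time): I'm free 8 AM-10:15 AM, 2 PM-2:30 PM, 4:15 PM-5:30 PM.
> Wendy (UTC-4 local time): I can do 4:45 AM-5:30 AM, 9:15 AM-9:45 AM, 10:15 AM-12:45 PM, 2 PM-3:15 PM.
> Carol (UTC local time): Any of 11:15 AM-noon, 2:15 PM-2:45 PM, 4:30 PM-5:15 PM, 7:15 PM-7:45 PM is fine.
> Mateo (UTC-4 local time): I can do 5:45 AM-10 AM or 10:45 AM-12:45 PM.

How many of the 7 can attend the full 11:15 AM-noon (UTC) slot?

Viktor in UTC: 08:15-09:00, 14:15-16:30.
Hamid in UTC: 09:15-12:30 (add 4h to convert from UTC-4).
Wei in UTC: 09:30-11:30, 12:00-14:00, 14:45-15:30.
Nadia in UTC: 08:00-10:15, 14:00-14:30, 16:15-17:30.
Wendy in UTC: 08:45-09:30, 13:15-13:45, 14:15-16:45, 18:00-19:15 (add 4h to convert from UTC-4).
Carol in UTC: 11:15-12:00, 14:15-14:45, 16:30-17:15, 19:15-19:45.
Mateo in UTC: 09:45-14:00, 14:45-16:45 (add 4h to convert from UTC-4).
Hamid, Carol, and Mateo can make the full 11:15-12:00 slot — that's 3.

3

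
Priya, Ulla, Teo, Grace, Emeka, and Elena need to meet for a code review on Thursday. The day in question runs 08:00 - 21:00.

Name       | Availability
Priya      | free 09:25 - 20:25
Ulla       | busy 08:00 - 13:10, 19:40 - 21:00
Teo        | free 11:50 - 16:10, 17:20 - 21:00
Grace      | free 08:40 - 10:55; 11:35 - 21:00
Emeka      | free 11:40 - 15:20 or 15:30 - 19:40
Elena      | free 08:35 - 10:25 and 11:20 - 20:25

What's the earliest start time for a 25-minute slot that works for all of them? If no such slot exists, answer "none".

Priya free: 09:25-20:25.
Ulla free: 13:10-19:40 (invert busy blocks within the working day).
Teo free: 11:50-16:10, 17:20-21:00.
Grace free: 08:40-10:55, 11:35-21:00.
Emeka free: 11:40-15:20, 15:30-19:40.
Elena free: 08:35-10:25, 11:20-20:25.
Priya ∩ Ulla: 13:10-19:40.
Priya ∩ Ulla ∩ Teo: 13:10-16:10, 17:20-19:40.
Priya ∩ Ulla ∩ Teo ∩ Grace: 13:10-16:10, 17:20-19:40.
Priya ∩ Ulla ∩ Teo ∩ Grace ∩ Emeka: 13:10-15:20, 15:30-16:10, 17:20-19:40.
Priya ∩ Ulla ∩ Teo ∩ Grace ∩ Emeka ∩ Elena: 13:10-15:20, 15:30-16:10, 17:20-19:40.
The first common window of at least 25 minutes is 13:10-15:20, so the earliest start is 13:10.

13:10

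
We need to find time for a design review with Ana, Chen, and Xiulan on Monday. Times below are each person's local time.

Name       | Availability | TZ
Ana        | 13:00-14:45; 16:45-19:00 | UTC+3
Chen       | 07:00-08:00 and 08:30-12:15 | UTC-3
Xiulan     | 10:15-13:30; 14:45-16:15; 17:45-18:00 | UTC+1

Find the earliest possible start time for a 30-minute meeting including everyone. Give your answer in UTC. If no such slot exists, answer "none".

Ana in UTC: 10:00-11:45, 13:45-16:00 (subtract 3h to convert from UTC+3).
Chen in UTC: 10:00-11:00, 11:30-15:15 (add 3h to convert from UTC-3).
Xiulan in UTC: 09:15-12:30, 13:45-15:15, 16:45-17:00 (subtract 1h to convert from UTC+1).
Ana ∩ Chen: 10:00-11:00, 11:30-11:45, 13:45-15:15.
Ana ∩ Chen ∩ Xiulan: 10:00-11:00, 11:30-11:45, 13:45-15:15.
Those are the intersection windows.
The first common window of at least 30 minutes is 10:00-11:00, so the earliest start is 10:00.

10:00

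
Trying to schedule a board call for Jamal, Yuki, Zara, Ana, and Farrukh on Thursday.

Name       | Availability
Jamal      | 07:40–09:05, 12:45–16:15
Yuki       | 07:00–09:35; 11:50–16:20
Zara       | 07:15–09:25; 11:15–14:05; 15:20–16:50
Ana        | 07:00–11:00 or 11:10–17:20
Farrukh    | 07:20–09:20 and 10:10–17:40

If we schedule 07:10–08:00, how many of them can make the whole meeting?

Yuki and Ana can make the full 07:10-08:00 slot — that's 2.

2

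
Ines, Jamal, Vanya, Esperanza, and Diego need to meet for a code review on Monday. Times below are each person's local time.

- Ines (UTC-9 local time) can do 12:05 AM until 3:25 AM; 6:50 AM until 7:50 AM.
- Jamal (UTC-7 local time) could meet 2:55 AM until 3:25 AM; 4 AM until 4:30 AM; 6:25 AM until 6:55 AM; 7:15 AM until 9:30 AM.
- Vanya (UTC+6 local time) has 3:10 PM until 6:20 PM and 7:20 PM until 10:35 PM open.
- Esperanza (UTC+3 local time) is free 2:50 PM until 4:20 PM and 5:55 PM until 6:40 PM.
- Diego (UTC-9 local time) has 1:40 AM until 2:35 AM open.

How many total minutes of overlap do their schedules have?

Ines in UTC: 09:05-12:25, 15:50-16:50 (add 9h to convert from UTC-9).
Jamal in UTC: 09:55-10:25, 11:00-11:30, 13:25-13:55, 14:15-16:30 (add 7h to convert from UTC-7).
Vanya in UTC: 09:10-12:20, 13:20-16:35 (subtract 6h to convert from UTC+6).
Esperanza in UTC: 11:50-13:20, 14:55-15:40 (subtract 3h to convert from UTC+3).
Diego in UTC: 10:40-11:35 (add 9h to convert from UTC-9).
Ines ∩ Jamal: 09:55-10:25, 11:00-11:30, 15:50-16:30.
Ines ∩ Jamal ∩ Vanya: 09:55-10:25, 11:00-11:30, 15:50-16:30.
Ines ∩ Jamal ∩ Vanya ∩ Esperanza: ∅.
Ines ∩ Jamal ∩ Vanya ∩ Esperanza ∩ Diego: ∅.
There is no time when everyone is free.
There is no common window, so the total is 0 minutes.

0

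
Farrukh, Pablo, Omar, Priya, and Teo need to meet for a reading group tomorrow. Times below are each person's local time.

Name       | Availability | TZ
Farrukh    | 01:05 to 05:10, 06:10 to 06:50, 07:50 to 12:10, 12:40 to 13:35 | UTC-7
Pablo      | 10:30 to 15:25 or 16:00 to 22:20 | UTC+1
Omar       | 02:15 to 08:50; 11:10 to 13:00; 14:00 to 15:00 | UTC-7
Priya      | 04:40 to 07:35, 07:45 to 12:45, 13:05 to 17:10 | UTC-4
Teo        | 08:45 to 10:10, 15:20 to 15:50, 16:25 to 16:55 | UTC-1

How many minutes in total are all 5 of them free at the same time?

Farrukh in UTC: 08:05-12:10, 13:10-13:50, 14:50-19:10, 19:40-20:35 (add 7h to convert from UTC-7).
Pablo in UTC: 09:30-14:25, 15:00-21:20 (subtract 1h to convert from UTC+1).
Omar in UTC: 09:15-15:50, 18:10-20:00, 21:00-22:00 (add 7h to convert from UTC-7).
Priya in UTC: 08:40-11:35, 11:45-16:45, 17:05-21:10 (add 4h to convert from UTC-4).
Teo in UTC: 09:45-11:10, 16:20-16:50, 17:25-17:55 (add 1h to convert from UTC-1).
Farrukh ∩ Pablo: 09:30-12:10, 13:10-13:50, 15:00-19:10, 19:40-20:35.
Farrukh ∩ Pablo ∩ Omar: 09:30-12:10, 13:10-13:50, 15:00-15:50, 18:10-19:10, 19:40-20:00.
Farrukh ∩ Pablo ∩ Omar ∩ Priya: 09:30-11:35, 11:45-12:10, 13:10-13:50, 15:00-15:50, 18:10-19:10, 19:40-20:00.
Farrukh ∩ Pablo ∩ Omar ∩ Priya ∩ Teo: 09:45-11:10.
That's a single block of 85 minutes.

85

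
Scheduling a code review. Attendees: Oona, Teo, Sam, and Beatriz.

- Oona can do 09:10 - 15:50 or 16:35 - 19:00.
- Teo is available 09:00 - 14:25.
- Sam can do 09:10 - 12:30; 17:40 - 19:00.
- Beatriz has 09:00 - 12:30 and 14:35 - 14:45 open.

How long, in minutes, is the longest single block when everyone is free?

Oona ∩ Teo: 09:10-14:25.
Oona ∩ Teo ∩ Sam: 09:10-12:30.
Oona ∩ Teo ∩ Sam ∩ Beatriz: 09:10-12:30.
The longest is 09:10-12:30 at 200 minutes.

200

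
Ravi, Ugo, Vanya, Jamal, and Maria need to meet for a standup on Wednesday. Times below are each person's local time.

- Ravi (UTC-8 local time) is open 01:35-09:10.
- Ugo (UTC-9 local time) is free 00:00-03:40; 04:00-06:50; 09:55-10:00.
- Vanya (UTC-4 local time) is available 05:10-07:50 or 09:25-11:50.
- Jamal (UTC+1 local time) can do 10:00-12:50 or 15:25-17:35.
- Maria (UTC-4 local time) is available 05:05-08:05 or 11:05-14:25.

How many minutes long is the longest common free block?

Ravi in UTC: 09:35-17:10 (add 8h to convert from UTC-8).
Ugo in UTC: 09:00-12:40, 13:00-15:50, 18:55-19:00 (add 9h to convert from UTC-9).
Vanya in UTC: 09:10-11:50, 13:25-15:50 (add 4h to convert from UTC-4).
Jamal in UTC: 09:00-11:50, 14:25-16:35 (subtract 1h to convert from UTC+1).
Maria in UTC: 09:05-12:05, 15:05-18:25 (add 4h to convert from UTC-4).
Ravi ∩ Ugo: 09:35-12:40, 13:00-15:50.
Ravi ∩ Ugo ∩ Vanya: 09:35-11:50, 13:25-15:50.
Ravi ∩ Ugo ∩ Vanya ∩ Jamal: 09:35-11:50, 14:25-15:50.
Ravi ∩ Ugo ∩ Vanya ∩ Jamal ∩ Maria: 09:35-11:50, 15:05-15:50.
So the common availability across everyone is 09:35-11:50, 15:05-15:50.
The longest is 09:35-11:50 at 135 minutes.

135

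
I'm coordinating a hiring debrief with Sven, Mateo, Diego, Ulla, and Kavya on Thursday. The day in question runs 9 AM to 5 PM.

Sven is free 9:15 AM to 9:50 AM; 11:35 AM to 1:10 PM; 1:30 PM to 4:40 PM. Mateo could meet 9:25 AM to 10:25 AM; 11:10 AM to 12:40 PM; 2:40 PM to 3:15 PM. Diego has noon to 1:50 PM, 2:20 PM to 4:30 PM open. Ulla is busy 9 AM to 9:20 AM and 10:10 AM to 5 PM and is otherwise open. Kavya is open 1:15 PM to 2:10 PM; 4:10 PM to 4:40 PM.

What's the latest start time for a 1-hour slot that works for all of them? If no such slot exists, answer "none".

none

Sven free: 09:15-09:50, 11:35-13:10, 13:30-16:40.
Mateo free: 09:25-10:25, 11:10-12:40, 14:40-15:15.
Diego free: 12:00-13:50, 14:20-16:30.
Ulla free: 09:20-10:10 (invert busy blocks within the working day).
Kavya free: 13:15-14:10, 16:10-16:40.
Sven ∩ Mateo: 09:25-09:50, 11:35-12:40, 14:40-15:15.
Sven ∩ Mateo ∩ Diego: 12:00-12:40, 14:40-15:15.
Sven ∩ Mateo ∩ Diego ∩ Ulla: ∅.
Sven ∩ Mateo ∩ Diego ∩ Ulla ∩ Kavya: ∅.
There is no time when everyone is free.
No common window is at least 60 minutes long.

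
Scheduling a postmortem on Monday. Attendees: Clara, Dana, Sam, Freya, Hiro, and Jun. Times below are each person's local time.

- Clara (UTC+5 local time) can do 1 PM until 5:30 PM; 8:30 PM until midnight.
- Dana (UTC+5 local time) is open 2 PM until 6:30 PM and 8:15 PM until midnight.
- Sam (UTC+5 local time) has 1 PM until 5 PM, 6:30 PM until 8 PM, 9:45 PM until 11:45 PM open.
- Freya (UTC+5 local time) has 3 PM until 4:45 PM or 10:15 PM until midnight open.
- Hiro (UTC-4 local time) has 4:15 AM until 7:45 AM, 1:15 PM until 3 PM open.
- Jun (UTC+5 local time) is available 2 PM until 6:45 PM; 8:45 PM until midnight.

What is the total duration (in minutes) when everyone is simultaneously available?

Clara in UTC: 08:00-12:30, 15:30-19:00 (subtract 5h to convert from UTC+5).
Dana in UTC: 09:00-13:30, 15:15-19:00 (subtract 5h to convert from UTC+5).
Sam in UTC: 08:00-12:00, 13:30-15:00, 16:45-18:45 (subtract 5h to convert from UTC+5).
Freya in UTC: 10:00-11:45, 17:15-19:00 (subtract 5h to convert from UTC+5).
Hiro in UTC: 08:15-11:45, 17:15-19:00 (add 4h to convert from UTC-4).
Jun in UTC: 09:00-13:45, 15:45-19:00 (subtract 5h to convert from UTC+5).
Clara ∩ Dana: 09:00-12:30, 15:30-19:00.
Clara ∩ Dana ∩ Sam: 09:00-12:00, 16:45-18:45.
Clara ∩ Dana ∩ Sam ∩ Freya: 10:00-11:45, 17:15-18:45.
Clara ∩ Dana ∩ Sam ∩ Freya ∩ Hiro: 10:00-11:45, 17:15-18:45.
Clara ∩ Dana ∩ Sam ∩ Freya ∩ Hiro ∩ Jun: 10:00-11:45, 17:15-18:45.
So the common availability across everyone is 10:00-11:45, 17:15-18:45.
Summing the common windows: 105 + 90 = 195 minutes.

195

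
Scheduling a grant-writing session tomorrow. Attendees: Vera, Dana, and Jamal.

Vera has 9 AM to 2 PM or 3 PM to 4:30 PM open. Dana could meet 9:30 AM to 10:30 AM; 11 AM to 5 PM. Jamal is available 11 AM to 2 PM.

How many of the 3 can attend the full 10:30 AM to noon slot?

1

Vera can make the full 10:30-12:00 slot — that's 1.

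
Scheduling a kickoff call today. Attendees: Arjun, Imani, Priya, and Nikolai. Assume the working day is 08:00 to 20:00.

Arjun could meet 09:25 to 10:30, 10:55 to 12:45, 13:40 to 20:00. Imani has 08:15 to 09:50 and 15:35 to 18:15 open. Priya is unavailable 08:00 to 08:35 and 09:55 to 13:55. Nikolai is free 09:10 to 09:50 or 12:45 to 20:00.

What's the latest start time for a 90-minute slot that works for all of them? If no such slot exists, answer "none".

Arjun free: 09:25-10:30, 10:55-12:45, 13:40-20:00.
Imani free: 08:15-09:50, 15:35-18:15.
Priya free: 08:35-09:55, 13:55-20:00 (invert busy blocks within the working day).
Nikolai free: 09:10-09:50, 12:45-20:00.
Arjun ∩ Imani: 09:25-09:50, 15:35-18:15.
Arjun ∩ Imani ∩ Priya: 09:25-09:50, 15:35-18:15.
Arjun ∩ Imani ∩ Priya ∩ Nikolai: 09:25-09:50, 15:35-18:15.
The last common window of at least 90 minutes is 15:35-18:15; a 90-minute meeting can start as late as 16:45 and still end by 18:15.

16:45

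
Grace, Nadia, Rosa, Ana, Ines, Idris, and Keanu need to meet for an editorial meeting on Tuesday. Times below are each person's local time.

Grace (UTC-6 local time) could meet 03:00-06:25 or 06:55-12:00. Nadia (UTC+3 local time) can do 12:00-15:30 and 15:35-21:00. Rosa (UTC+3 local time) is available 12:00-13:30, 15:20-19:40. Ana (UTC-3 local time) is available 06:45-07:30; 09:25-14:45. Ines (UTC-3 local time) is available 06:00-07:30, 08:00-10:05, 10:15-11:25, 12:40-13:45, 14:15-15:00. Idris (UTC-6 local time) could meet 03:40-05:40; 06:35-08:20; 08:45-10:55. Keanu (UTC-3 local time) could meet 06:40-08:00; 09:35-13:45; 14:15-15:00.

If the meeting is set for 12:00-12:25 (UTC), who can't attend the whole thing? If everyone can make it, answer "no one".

Grace in UTC: 09:00-12:25, 12:55-18:00 (add 6h to convert from UTC-6).
Nadia in UTC: 09:00-12:30, 12:35-18:00 (subtract 3h to convert from UTC+3).
Rosa in UTC: 09:00-10:30, 12:20-16:40 (subtract 3h to convert from UTC+3).
Ana in UTC: 09:45-10:30, 12:25-17:45 (add 3h to convert from UTC-3).
Ines in UTC: 09:00-10:30, 11:00-13:05, 13:15-14:25, 15:40-16:45, 17:15-18:00 (add 3h to convert from UTC-3).
Idris in UTC: 09:40-11:40, 12:35-14:20, 14:45-16:55 (add 6h to convert from UTC-6).
Keanu in UTC: 09:40-11:00, 12:35-16:45, 17:15-18:00 (add 3h to convert from UTC-3).
Grace: free for 12:00-12:25. Nadia: free for 12:00-12:25. Rosa: not fully free for 12:00-12:25. Ana: not fully free for 12:00-12:25. Ines: free for 12:00-12:25. Idris: not fully free for 12:00-12:25. Keanu: not fully free for 12:00-12:25.

Ana, Idris, Keanu, Rosa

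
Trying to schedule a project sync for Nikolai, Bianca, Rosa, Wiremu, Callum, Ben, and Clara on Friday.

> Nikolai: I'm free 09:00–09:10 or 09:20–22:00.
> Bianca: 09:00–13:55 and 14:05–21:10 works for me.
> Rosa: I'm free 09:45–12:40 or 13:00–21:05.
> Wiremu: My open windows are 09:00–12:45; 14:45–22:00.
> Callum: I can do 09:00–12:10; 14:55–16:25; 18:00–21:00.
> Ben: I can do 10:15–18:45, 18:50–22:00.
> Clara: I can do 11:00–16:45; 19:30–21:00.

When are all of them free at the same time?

11:00-12:10, 14:55-16:25, 19:30-21:00

Nikolai ∩ Bianca: 09:00-09:10, 09:20-13:55, 14:05-21:10.
Nikolai ∩ Bianca ∩ Rosa: 09:45-12:40, 13:00-13:55, 14:05-21:05.
Nikolai ∩ Bianca ∩ Rosa ∩ Wiremu: 09:45-12:40, 14:45-21:05.
Nikolai ∩ Bianca ∩ Rosa ∩ Wiremu ∩ Callum: 09:45-12:10, 14:55-16:25, 18:00-21:00.
Nikolai ∩ Bianca ∩ Rosa ∩ Wiremu ∩ Callum ∩ Ben: 10:15-12:10, 14:55-16:25, 18:00-18:45, 18:50-21:00.
Nikolai ∩ Bianca ∩ Rosa ∩ Wiremu ∩ Callum ∩ Ben ∩ Clara: 11:00-12:10, 14:55-16:25, 19:30-21:00.
Those are the intersection windows.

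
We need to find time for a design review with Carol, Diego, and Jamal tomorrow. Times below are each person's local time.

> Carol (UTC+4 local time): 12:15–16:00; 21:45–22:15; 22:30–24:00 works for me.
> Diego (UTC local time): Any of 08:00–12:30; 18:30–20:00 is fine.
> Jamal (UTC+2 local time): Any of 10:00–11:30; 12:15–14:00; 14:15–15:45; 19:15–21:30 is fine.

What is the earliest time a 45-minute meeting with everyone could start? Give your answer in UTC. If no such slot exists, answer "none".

08:15

Carol in UTC: 08:15-12:00, 17:45-18:15, 18:30-20:00 (subtract 4h to convert from UTC+4).
Diego in UTC: 08:00-12:30, 18:30-20:00.
Jamal in UTC: 08:00-09:30, 10:15-12:00, 12:15-13:45, 17:15-19:30 (subtract 2h to convert from UTC+2).
Carol ∩ Diego: 08:15-12:00, 18:30-20:00.
Carol ∩ Diego ∩ Jamal: 08:15-09:30, 10:15-12:00, 18:30-19:30.
Those are the intersection windows.
The first common window of at least 45 minutes is 08:15-09:30, so the earliest start is 08:15.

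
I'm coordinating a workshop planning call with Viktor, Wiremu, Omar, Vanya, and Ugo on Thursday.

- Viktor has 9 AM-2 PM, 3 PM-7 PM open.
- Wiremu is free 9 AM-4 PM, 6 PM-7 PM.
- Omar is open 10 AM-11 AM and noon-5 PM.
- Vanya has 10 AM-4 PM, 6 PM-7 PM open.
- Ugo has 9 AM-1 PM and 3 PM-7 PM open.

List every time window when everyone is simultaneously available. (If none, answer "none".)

Viktor ∩ Wiremu: 09:00-14:00, 15:00-16:00, 18:00-19:00.
Viktor ∩ Wiremu ∩ Omar: 10:00-11:00, 12:00-14:00, 15:00-16:00.
Viktor ∩ Wiremu ∩ Omar ∩ Vanya: 10:00-11:00, 12:00-14:00, 15:00-16:00.
Viktor ∩ Wiremu ∩ Omar ∩ Vanya ∩ Ugo: 10:00-11:00, 12:00-13:00, 15:00-16:00.
Those are the intersection windows.

10:00-11:00, 12:00-13:00, 15:00-16:00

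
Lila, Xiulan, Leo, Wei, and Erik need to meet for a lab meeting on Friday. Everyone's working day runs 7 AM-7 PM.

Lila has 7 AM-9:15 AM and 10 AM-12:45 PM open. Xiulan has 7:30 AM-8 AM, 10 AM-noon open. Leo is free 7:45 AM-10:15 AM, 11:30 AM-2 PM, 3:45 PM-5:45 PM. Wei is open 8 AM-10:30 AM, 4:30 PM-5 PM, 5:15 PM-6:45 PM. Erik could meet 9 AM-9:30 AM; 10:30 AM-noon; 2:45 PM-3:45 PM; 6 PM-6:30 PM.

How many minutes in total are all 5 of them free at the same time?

Lila ∩ Xiulan: 07:30-08:00, 10:00-12:00.
Lila ∩ Xiulan ∩ Leo: 07:45-08:00, 10:00-10:15, 11:30-12:00.
Lila ∩ Xiulan ∩ Leo ∩ Wei: 10:00-10:15.
Lila ∩ Xiulan ∩ Leo ∩ Wei ∩ Erik: ∅.
There is no time when everyone is free.
There is no common window, so the total is 0 minutes.

0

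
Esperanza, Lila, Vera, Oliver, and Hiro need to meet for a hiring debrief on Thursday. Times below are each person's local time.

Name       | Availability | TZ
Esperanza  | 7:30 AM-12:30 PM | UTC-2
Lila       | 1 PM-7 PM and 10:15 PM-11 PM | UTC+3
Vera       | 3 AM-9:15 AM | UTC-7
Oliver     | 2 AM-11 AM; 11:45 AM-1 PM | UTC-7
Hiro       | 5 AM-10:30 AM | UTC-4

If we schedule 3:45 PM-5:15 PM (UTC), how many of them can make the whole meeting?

Esperanza in UTC: 09:30-14:30 (add 2h to convert from UTC-2).
Lila in UTC: 10:00-16:00, 19:15-20:00 (subtract 3h to convert from UTC+3).
Vera in UTC: 10:00-16:15 (add 7h to convert from UTC-7).
Oliver in UTC: 09:00-18:00, 18:45-20:00 (add 7h to convert from UTC-7).
Hiro in UTC: 09:00-14:30 (add 4h to convert from UTC-4).
Oliver can make the full 15:45-17:15 slot — that's 1.

1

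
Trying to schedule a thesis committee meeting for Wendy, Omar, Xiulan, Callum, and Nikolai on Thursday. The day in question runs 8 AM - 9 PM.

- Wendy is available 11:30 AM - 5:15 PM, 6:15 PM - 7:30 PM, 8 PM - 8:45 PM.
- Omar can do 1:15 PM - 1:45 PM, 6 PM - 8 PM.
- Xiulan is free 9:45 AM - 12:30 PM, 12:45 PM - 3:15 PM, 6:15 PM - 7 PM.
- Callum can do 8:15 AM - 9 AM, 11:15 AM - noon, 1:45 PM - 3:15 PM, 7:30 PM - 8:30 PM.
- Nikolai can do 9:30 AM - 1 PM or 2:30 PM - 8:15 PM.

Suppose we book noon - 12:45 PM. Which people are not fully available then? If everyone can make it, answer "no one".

Callum, Omar, Xiulan

Wendy: free for 12:00-12:45. Omar: not fully free for 12:00-12:45. Xiulan: not fully free for 12:00-12:45. Callum: not fully free for 12:00-12:45. Nikolai: free for 12:00-12:45.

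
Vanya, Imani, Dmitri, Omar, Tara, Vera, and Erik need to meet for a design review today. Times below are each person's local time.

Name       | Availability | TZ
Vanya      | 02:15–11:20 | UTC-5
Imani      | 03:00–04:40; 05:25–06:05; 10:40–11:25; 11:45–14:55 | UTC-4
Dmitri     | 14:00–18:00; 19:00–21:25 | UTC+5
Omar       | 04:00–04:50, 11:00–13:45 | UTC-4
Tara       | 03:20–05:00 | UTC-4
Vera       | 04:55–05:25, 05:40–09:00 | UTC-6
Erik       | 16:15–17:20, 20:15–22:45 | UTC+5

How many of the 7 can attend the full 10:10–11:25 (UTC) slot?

Vanya in UTC: 07:15-16:20 (add 5h to convert from UTC-5).
Imani in UTC: 07:00-08:40, 09:25-10:05, 14:40-15:25, 15:45-18:55 (add 4h to convert from UTC-4).
Dmitri in UTC: 09:00-13:00, 14:00-16:25 (subtract 5h to convert from UTC+5).
Omar in UTC: 08:00-08:50, 15:00-17:45 (add 4h to convert from UTC-4).
Tara in UTC: 07:20-09:00 (add 4h to convert from UTC-4).
Vera in UTC: 10:55-11:25, 11:40-15:00 (add 6h to convert from UTC-6).
Erik in UTC: 11:15-12:20, 15:15-17:45 (subtract 5h to convert from UTC+5).
Vanya and Dmitri can make the full 10:10-11:25 slot — that's 2.

2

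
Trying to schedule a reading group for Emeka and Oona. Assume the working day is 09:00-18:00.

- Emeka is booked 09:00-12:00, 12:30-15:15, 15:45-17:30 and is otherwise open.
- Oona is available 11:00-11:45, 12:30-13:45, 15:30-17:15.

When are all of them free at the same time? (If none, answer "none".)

Emeka free: 12:00-12:30, 15:15-15:45, 17:30-18:00 (invert busy blocks within the working day).
Oona free: 11:00-11:45, 12:30-13:45, 15:30-17:15.
Emeka ∩ Oona: 15:30-15:45.

15:30-15:45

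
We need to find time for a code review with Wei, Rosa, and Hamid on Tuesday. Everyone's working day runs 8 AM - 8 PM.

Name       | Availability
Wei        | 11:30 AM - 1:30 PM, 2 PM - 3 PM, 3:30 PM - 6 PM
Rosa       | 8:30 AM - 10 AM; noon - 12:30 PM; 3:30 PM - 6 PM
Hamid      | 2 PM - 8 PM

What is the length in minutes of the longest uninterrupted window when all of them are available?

Wei ∩ Rosa: 12:00-12:30, 15:30-18:00.
Wei ∩ Rosa ∩ Hamid: 15:30-18:00.
Those are the intersection windows.
The longest is 15:30-18:00 at 150 minutes.

150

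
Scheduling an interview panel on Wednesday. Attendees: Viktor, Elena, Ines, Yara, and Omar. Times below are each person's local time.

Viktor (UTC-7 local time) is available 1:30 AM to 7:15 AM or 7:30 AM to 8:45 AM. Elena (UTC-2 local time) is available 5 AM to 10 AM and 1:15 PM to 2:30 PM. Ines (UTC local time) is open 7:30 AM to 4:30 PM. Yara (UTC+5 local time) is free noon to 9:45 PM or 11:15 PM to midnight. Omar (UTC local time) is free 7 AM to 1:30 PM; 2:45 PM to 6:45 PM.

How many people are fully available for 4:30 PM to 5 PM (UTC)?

1

Viktor in UTC: 08:30-14:15, 14:30-15:45 (add 7h to convert from UTC-7).
Elena in UTC: 07:00-12:00, 15:15-16:30 (add 2h to convert from UTC-2).
Ines in UTC: 07:30-16:30.
Yara in UTC: 07:00-16:45, 18:15-19:00 (subtract 5h to convert from UTC+5).
Omar in UTC: 07:00-13:30, 14:45-18:45.
Omar can make the full 16:30-17:00 slot — that's 1.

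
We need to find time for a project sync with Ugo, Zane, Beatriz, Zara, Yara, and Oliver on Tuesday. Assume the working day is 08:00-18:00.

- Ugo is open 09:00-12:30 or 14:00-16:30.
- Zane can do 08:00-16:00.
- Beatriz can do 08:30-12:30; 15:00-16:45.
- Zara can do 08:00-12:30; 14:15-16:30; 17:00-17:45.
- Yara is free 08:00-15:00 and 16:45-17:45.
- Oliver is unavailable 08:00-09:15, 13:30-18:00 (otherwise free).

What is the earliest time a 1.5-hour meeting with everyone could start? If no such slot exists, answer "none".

Ugo free: 09:00-12:30, 14:00-16:30.
Zane free: 08:00-16:00.
Beatriz free: 08:30-12:30, 15:00-16:45.
Zara free: 08:00-12:30, 14:15-16:30, 17:00-17:45.
Yara free: 08:00-15:00, 16:45-17:45.
Oliver free: 09:15-13:30 (invert busy blocks within the working day).
Ugo ∩ Zane: 09:00-12:30, 14:00-16:00.
Ugo ∩ Zane ∩ Beatriz: 09:00-12:30, 15:00-16:00.
Ugo ∩ Zane ∩ Beatriz ∩ Zara: 09:00-12:30, 15:00-16:00.
Ugo ∩ Zane ∩ Beatriz ∩ Zara ∩ Yara: 09:00-12:30.
Ugo ∩ Zane ∩ Beatriz ∩ Zara ∩ Yara ∩ Oliver: 09:15-12:30.
The first common window of at least 90 minutes is 09:15-12:30, so the earliest start is 09:15.

09:15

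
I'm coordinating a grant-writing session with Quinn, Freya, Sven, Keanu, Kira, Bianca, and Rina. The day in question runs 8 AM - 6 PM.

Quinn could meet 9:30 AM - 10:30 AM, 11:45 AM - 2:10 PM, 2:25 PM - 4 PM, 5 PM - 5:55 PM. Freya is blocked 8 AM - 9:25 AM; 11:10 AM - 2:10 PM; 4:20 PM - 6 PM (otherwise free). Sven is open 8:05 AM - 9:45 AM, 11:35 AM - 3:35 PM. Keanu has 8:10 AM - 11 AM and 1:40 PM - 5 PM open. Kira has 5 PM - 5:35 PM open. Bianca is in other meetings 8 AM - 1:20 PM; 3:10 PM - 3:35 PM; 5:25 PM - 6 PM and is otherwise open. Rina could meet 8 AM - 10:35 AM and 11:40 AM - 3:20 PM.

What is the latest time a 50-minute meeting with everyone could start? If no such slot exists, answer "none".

none

Quinn free: 09:30-10:30, 11:45-14:10, 14:25-16:00, 17:00-17:55.
Freya free: 09:25-11:10, 14:10-16:20 (invert busy blocks within the working day).
Sven free: 08:05-09:45, 11:35-15:35.
Keanu free: 08:10-11:00, 13:40-17:00.
Kira free: 17:00-17:35.
Bianca free: 13:20-15:10, 15:35-17:25 (invert busy blocks within the working day).
Rina free: 08:00-10:35, 11:40-15:20.
Quinn ∩ Freya: 09:30-10:30, 14:25-16:00.
Quinn ∩ Freya ∩ Sven: 09:30-09:45, 14:25-15:35.
Quinn ∩ Freya ∩ Sven ∩ Keanu: 09:30-09:45, 14:25-15:35.
Quinn ∩ Freya ∩ Sven ∩ Keanu ∩ Kira: ∅.
Quinn ∩ Freya ∩ Sven ∩ Keanu ∩ Kira ∩ Bianca: ∅.
Quinn ∩ Freya ∩ Sven ∩ Keanu ∩ Kira ∩ Bianca ∩ Rina: ∅.
There is no time when everyone is free.
No common window is at least 50 minutes long.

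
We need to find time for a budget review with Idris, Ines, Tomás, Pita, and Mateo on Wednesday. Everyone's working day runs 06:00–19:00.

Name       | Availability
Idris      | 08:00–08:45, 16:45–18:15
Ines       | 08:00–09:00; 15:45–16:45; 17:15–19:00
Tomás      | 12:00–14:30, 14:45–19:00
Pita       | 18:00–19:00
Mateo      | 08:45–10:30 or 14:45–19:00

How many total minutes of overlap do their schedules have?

15

Idris ∩ Ines: 08:00-08:45, 17:15-18:15.
Idris ∩ Ines ∩ Tomás: 17:15-18:15.
Idris ∩ Ines ∩ Tomás ∩ Pita: 18:00-18:15.
Idris ∩ Ines ∩ Tomás ∩ Pita ∩ Mateo: 18:00-18:15.
That's a single block of 15 minutes.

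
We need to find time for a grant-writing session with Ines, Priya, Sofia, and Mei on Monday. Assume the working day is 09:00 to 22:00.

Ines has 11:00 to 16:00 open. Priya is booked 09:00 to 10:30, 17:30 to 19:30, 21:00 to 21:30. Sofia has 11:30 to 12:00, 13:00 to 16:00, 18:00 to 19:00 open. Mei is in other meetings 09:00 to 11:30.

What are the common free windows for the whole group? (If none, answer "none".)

Ines free: 11:00-16:00.
Priya free: 10:30-17:30, 19:30-21:00, 21:30-22:00 (invert busy blocks within the working day).
Sofia free: 11:30-12:00, 13:00-16:00, 18:00-19:00.
Mei free: 11:30-22:00 (invert busy blocks within the working day).
Ines ∩ Priya: 11:00-16:00.
Ines ∩ Priya ∩ Sofia: 11:30-12:00, 13:00-16:00.
Ines ∩ Priya ∩ Sofia ∩ Mei: 11:30-12:00, 13:00-16:00.

11:30-12:00, 13:00-16:00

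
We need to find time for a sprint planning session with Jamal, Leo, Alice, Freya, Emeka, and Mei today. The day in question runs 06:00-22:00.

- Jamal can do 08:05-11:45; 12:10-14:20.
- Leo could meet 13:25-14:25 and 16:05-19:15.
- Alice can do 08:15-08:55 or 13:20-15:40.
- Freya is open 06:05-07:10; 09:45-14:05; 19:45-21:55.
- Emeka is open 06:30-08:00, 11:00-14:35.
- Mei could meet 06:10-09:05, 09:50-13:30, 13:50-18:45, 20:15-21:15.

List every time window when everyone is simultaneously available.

Jamal ∩ Leo: 13:25-14:20.
Jamal ∩ Leo ∩ Alice: 13:25-14:20.
Jamal ∩ Leo ∩ Alice ∩ Freya: 13:25-14:05.
Jamal ∩ Leo ∩ Alice ∩ Freya ∩ Emeka: 13:25-14:05.
Jamal ∩ Leo ∩ Alice ∩ Freya ∩ Emeka ∩ Mei: 13:25-13:30, 13:50-14:05.

13:25-13:30, 13:50-14:05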